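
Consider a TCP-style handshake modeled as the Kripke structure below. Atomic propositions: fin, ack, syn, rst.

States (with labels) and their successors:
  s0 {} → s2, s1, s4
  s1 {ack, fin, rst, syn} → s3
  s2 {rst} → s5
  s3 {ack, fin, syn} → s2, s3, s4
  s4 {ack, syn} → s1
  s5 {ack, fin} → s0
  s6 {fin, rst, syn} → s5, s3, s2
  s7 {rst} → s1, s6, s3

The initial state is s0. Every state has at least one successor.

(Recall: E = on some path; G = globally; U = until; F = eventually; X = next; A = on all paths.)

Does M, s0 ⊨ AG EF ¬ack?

Holds

States satisfying EF ¬ack: {s0, s1, s2, s3, s4, s5, s6, s7}.
States satisfying AG EF ¬ack: {s0, s1, s2, s3, s4, s5, s6, s7}.
Every state reachable from s0 satisfies EF ¬ack.
s0 ∈ Sat(AG EF ¬ack).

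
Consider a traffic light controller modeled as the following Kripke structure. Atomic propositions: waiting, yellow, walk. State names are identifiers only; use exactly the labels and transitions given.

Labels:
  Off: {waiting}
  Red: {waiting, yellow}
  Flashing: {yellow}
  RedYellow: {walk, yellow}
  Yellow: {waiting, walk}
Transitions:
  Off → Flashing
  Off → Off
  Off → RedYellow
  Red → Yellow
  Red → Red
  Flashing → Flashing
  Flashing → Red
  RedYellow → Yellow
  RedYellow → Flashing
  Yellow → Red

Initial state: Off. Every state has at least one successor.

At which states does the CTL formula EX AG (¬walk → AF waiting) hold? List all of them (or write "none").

States satisfying AG (¬walk → AF waiting): {Red, Yellow}.
States satisfying EX AG (¬walk → AF waiting): {Red, Flashing, RedYellow, Yellow}.

{Red, Flashing, RedYellow, Yellow}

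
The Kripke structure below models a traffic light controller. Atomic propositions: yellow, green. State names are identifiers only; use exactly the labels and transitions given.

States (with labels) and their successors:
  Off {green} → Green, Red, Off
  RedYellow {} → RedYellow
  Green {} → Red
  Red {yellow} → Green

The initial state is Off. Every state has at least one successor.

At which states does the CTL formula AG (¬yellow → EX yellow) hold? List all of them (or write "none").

States satisfying ¬yellow → EX yellow: {Off, Green, Red}.
States satisfying AG (¬yellow → EX yellow): {Off, Green, Red}.

{Off, Green, Red}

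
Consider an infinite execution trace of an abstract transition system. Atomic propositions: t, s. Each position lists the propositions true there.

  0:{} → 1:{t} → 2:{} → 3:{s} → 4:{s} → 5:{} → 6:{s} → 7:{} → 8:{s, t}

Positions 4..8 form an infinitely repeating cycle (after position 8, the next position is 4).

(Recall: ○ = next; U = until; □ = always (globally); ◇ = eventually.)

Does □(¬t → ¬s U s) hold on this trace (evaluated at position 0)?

Yes

¬t → ¬s U s holds at every position 0..8, and those are all positions ever visited, so □(¬t → ¬s U s) holds.
Positions where ¬t holds: 0, 2, 3, 4, 5, 6, 7.
Check ¬s U s at each: 0→ok, 2→ok, 3→ok, 4→ok, 5→ok, 6→ok, 7→ok.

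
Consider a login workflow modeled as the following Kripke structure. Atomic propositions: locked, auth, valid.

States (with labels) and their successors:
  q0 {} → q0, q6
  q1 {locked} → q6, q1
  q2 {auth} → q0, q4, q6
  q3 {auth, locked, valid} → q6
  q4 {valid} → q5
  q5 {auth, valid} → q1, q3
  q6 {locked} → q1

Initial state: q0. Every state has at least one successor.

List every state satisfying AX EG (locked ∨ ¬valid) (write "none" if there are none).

{q0, q1, q3, q5, q6}

States satisfying EG (locked ∨ ¬valid): {q0, q1, q2, q3, q6}.
States satisfying AX EG (locked ∨ ¬valid): {q0, q1, q3, q5, q6}.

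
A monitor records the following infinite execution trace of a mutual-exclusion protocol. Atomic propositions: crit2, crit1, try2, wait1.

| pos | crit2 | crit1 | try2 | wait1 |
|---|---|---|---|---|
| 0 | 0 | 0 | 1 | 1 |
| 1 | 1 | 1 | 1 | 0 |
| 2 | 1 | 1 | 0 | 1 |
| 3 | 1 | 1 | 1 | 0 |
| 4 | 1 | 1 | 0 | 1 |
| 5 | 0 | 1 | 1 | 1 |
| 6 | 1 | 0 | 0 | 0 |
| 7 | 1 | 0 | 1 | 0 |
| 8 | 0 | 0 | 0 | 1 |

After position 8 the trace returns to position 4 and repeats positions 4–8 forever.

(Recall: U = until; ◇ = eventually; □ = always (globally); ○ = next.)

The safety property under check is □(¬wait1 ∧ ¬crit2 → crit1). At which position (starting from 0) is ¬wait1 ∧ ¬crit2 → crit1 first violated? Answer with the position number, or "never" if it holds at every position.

¬wait1 ∧ ¬crit2 → crit1 holds at every position 0..8, and those are all the positions the trace ever visits, so the invariant □(¬wait1 ∧ ¬crit2 → crit1) is never violated.

never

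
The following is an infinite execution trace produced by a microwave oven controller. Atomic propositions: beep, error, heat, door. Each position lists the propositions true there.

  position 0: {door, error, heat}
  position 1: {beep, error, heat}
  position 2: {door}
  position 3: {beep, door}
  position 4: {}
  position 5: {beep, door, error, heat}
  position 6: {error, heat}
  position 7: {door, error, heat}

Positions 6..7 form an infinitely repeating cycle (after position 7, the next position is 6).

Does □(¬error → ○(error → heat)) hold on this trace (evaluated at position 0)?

¬error → ○(error → heat) holds at every position 0..7, and those are all positions ever visited, so □(¬error → ○(error → heat)) holds.
Positions where ¬error holds: 2, 3, 4.
Check ○(error → heat) at each: 2→ok, 3→ok, 4→ok.

Holds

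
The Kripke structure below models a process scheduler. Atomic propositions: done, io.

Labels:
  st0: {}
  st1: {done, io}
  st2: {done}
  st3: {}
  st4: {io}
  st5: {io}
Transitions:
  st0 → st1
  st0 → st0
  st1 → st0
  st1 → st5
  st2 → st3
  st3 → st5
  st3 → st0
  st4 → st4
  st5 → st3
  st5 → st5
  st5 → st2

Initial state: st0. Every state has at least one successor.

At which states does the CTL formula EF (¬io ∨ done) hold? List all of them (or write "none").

{st0, st1, st2, st3, st5}

States satisfying ¬io ∨ done: {st0, st1, st2, st3}.
States satisfying EF (¬io ∨ done): {st0, st1, st2, st3, st5}.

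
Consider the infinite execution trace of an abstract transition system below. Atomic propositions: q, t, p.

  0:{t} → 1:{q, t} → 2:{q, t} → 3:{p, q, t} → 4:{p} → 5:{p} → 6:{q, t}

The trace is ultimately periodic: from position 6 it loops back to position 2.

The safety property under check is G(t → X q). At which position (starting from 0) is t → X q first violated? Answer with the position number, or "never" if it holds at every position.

Check t → X q at each position in order: 0 ✓, 1 ✓, 2 ✓.
At position 3 the labels are {p, q, t} and the next position 4 has {p}, so t → X q is false there. This is the first violation.

3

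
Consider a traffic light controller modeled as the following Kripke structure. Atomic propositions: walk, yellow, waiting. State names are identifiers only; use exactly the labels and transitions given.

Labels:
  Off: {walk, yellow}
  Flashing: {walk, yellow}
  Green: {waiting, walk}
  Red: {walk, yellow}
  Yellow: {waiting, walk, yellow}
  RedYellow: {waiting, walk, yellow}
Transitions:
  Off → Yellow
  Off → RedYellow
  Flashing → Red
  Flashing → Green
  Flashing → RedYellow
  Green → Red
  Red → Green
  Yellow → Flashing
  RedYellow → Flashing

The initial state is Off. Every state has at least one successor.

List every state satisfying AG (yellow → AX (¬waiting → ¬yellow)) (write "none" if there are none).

States satisfying yellow → AX (¬waiting → ¬yellow): {Off, Green, Red}.
States satisfying AG (yellow → AX (¬waiting → ¬yellow)): {Green, Red}.

{Green, Red}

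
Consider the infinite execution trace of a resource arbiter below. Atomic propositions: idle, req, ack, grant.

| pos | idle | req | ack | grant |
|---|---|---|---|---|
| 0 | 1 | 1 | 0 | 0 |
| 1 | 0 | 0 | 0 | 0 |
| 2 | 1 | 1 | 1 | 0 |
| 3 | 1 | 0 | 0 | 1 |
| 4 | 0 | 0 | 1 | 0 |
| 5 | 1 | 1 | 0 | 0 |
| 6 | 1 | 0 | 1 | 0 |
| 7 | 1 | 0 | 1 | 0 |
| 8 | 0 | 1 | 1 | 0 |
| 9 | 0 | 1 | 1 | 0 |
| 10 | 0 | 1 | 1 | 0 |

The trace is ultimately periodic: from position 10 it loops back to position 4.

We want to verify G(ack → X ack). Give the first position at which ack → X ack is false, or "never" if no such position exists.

Check ack → X ack at each position in order: 0 ✓, 1 ✓.
At position 2 the labels are {ack, idle, req} and the next position 3 has {grant, idle}, so ack → X ack is false there. This is the first violation.

2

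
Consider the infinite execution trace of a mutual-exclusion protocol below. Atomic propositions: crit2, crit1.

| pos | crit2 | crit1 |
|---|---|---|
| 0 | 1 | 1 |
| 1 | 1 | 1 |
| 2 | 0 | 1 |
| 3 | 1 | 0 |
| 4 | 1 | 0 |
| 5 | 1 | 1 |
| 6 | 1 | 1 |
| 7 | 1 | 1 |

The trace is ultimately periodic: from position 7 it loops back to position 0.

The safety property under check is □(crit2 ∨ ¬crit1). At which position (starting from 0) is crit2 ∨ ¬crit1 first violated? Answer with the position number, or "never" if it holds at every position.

2

Check crit2 ∨ ¬crit1 at each position in order: 0 ✓, 1 ✓.
At position 2 the labels are {crit1}, so crit2 ∨ ¬crit1 is false there. This is the first violation.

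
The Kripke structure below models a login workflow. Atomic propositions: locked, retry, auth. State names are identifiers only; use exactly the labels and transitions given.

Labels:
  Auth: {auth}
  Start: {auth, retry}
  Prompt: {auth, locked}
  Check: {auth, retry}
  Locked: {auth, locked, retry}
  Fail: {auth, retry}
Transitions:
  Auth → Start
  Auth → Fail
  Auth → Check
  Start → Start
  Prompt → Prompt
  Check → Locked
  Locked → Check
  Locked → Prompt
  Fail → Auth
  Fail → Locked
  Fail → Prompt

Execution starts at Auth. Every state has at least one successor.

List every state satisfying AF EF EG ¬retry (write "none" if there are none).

States satisfying EF EG ¬retry: {Auth, Prompt, Check, Locked, Fail}.
States satisfying AF EF EG ¬retry: {Auth, Prompt, Check, Locked, Fail}.

{Auth, Prompt, Check, Locked, Fail}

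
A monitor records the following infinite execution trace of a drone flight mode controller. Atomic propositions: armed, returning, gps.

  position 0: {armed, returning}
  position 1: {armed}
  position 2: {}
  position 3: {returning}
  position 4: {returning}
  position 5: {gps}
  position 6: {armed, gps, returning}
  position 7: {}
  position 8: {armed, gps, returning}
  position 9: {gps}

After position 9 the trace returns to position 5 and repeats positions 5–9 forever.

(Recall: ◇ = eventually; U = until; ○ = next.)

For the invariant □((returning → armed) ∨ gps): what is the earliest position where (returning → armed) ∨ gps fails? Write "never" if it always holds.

Check (returning → armed) ∨ gps at each position in order: 0 ✓, 1 ✓, 2 ✓.
At position 3 the labels are {returning}, so (returning → armed) ∨ gps is false there. This is the first violation.

3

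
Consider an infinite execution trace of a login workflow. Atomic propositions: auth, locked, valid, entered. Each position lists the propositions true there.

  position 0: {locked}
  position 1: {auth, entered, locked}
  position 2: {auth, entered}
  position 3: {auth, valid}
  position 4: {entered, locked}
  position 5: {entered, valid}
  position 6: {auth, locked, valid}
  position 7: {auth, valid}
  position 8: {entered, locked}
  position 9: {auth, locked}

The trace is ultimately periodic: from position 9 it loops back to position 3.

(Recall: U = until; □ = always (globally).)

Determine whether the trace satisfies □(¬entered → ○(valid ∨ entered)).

¬entered → ○(valid ∨ entered) holds at every position 0..9, and those are all positions ever visited, so □(¬entered → ○(valid ∨ entered)) holds.
Positions where ¬entered holds: 0, 3, 6, 7, 9.
Check ○(valid ∨ entered) at each: 0→ok, 3→ok, 6→ok, 7→ok, 9→ok.

Satisfied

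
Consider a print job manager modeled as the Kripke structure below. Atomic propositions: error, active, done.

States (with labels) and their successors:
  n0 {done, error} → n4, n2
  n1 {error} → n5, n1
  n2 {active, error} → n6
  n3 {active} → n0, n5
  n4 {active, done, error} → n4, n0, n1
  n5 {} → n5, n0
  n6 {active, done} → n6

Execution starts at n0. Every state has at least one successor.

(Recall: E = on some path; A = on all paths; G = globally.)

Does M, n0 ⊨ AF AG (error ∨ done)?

Violated

States satisfying AG (error ∨ done): {n2, n6}.
States satisfying AF AG (error ∨ done): {n2, n6}.
There is a path from n0 along which AG (error ∨ done) never holds.
n0 ∉ Sat(AF AG (error ∨ done)).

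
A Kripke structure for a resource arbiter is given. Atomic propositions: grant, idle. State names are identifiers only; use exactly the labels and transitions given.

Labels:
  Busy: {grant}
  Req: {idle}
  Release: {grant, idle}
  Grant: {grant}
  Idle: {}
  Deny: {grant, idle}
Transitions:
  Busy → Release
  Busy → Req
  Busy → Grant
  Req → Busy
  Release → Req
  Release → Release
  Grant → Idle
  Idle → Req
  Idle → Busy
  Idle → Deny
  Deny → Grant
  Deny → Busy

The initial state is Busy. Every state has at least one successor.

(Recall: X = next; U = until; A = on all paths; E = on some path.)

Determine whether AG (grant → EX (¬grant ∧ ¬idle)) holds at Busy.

States satisfying grant → EX (¬grant ∧ ¬idle): {Req, Grant, Idle}.
States satisfying AG (grant → EX (¬grant ∧ ¬idle)): ∅.
Busy is reachable from Busy and violates grant → EX (¬grant ∧ ¬idle), so AG fails at Busy.
Busy ∉ Sat(AG (grant → EX (¬grant ∧ ¬idle))).

Does not hold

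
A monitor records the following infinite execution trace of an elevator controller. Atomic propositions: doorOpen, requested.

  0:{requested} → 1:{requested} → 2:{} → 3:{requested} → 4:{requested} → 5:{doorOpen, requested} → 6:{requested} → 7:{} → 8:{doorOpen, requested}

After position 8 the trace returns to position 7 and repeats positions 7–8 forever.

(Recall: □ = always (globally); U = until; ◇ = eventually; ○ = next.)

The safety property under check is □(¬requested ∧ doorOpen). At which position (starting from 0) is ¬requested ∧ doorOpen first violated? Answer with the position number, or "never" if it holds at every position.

At position 0 the labels are {requested}, so ¬requested ∧ doorOpen is false there. This is the first violation.

0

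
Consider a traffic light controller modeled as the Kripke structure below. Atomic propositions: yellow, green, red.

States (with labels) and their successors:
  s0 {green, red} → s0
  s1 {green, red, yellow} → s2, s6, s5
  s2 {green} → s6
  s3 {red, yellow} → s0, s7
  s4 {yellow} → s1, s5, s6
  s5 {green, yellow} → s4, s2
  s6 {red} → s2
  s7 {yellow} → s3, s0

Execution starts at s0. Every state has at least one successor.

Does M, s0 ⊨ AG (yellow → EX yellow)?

States satisfying yellow → EX yellow: {s0, s1, s2, s3, s4, s5, s6, s7}.
States satisfying AG (yellow → EX yellow): {s0, s1, s2, s3, s4, s5, s6, s7}.
Every state reachable from s0 satisfies yellow → EX yellow.
s0 ∈ Sat(AG (yellow → EX yellow)).

Yes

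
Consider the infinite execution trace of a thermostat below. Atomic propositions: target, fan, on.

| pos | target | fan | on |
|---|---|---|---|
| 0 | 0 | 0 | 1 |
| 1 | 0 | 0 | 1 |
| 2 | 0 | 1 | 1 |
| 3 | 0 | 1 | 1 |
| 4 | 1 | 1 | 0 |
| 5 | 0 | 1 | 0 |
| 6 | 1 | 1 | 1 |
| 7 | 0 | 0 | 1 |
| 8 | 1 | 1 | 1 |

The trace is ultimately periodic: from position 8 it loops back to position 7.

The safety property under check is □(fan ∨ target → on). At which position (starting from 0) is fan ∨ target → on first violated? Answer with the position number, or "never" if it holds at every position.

Check fan ∨ target → on at each position in order: 0 ✓, 1 ✓, 2 ✓, 3 ✓.
At position 4 the labels are {fan, target}, so fan ∨ target → on is false there. This is the first violation.

4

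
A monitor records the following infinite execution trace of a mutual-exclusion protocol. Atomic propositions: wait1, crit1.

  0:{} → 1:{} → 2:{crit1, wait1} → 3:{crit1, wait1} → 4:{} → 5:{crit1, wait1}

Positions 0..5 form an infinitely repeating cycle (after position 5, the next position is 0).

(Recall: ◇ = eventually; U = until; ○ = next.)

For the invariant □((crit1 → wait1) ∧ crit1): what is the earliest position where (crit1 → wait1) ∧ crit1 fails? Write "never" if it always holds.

At position 0 the labels are {}, so (crit1 → wait1) ∧ crit1 is false there. This is the first violation.

0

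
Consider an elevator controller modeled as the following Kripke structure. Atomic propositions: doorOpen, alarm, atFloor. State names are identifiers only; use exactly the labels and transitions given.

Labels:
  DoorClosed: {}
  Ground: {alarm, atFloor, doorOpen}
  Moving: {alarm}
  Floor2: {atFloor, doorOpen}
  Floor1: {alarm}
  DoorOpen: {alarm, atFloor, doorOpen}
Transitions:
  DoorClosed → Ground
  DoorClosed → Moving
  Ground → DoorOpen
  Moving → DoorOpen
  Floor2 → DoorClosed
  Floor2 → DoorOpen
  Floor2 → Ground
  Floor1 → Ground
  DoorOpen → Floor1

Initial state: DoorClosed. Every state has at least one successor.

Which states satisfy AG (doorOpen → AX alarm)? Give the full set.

States satisfying doorOpen → AX alarm: {DoorClosed, Ground, Moving, Floor1, DoorOpen}.
States satisfying AG (doorOpen → AX alarm): {DoorClosed, Ground, Moving, Floor1, DoorOpen}.

{DoorClosed, Ground, Moving, Floor1, DoorOpen}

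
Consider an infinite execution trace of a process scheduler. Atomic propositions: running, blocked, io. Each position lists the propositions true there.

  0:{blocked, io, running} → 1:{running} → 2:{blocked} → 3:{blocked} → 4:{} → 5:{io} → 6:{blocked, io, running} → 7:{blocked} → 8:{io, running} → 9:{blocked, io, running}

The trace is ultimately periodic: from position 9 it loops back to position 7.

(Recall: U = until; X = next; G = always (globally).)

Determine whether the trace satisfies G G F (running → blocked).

G F (running → blocked) holds at every position 0..9, and those are all positions ever visited, so G G F (running → blocked) holds.

Holds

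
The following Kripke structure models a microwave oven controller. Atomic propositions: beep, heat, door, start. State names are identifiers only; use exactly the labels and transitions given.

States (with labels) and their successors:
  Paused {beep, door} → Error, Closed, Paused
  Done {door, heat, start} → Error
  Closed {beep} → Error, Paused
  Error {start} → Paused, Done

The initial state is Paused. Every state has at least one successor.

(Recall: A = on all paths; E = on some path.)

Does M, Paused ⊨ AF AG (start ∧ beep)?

No

States satisfying AG (start ∧ beep): ∅.
States satisfying AF AG (start ∧ beep): ∅.
There is a path from Paused along which AG (start ∧ beep) never holds.
Paused ∉ Sat(AF AG (start ∧ beep)).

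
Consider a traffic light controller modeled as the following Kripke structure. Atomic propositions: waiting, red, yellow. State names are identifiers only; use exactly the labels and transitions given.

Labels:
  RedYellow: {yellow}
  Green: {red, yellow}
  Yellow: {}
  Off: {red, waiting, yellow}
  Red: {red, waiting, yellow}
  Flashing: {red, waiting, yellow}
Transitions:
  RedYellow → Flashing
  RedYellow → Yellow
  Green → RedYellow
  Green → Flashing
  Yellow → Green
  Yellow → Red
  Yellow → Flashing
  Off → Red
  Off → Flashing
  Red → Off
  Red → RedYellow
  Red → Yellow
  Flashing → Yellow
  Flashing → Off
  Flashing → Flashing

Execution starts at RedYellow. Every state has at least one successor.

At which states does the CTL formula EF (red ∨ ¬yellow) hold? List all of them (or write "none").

States satisfying red ∨ ¬yellow: {Green, Yellow, Off, Red, Flashing}.
States satisfying EF (red ∨ ¬yellow): {RedYellow, Green, Yellow, Off, Red, Flashing}.

{RedYellow, Green, Yellow, Off, Red, Flashing}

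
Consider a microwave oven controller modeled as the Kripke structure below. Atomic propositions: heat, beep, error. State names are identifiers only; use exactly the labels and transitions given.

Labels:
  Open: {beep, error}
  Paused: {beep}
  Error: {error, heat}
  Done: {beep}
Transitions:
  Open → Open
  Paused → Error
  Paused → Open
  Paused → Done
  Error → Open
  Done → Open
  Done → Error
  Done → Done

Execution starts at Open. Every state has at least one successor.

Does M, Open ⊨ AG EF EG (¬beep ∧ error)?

States satisfying EF EG (¬beep ∧ error): ∅.
States satisfying AG EF EG (¬beep ∧ error): ∅.
Open is reachable from Open and violates EF EG (¬beep ∧ error), so AG fails at Open.
Open ∉ Sat(AG EF EG (¬beep ∧ error)).

Does not hold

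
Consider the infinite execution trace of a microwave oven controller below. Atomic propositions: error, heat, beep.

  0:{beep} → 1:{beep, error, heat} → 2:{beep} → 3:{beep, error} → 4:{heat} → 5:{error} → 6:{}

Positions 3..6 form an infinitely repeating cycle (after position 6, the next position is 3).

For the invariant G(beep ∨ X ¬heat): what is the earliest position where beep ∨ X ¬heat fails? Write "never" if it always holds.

never

beep ∨ X ¬heat holds at every position 0..6, and those are all the positions the trace ever visits, so the invariant G(beep ∨ X ¬heat) is never violated.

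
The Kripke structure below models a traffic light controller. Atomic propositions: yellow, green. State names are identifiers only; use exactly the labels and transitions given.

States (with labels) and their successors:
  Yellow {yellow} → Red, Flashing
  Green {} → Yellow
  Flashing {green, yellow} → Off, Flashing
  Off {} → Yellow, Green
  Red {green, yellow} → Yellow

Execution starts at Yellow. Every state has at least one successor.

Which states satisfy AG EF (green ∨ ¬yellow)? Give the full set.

States satisfying EF (green ∨ ¬yellow): {Yellow, Green, Flashing, Off, Red}.
States satisfying AG EF (green ∨ ¬yellow): {Yellow, Green, Flashing, Off, Red}.

{Yellow, Green, Flashing, Off, Red}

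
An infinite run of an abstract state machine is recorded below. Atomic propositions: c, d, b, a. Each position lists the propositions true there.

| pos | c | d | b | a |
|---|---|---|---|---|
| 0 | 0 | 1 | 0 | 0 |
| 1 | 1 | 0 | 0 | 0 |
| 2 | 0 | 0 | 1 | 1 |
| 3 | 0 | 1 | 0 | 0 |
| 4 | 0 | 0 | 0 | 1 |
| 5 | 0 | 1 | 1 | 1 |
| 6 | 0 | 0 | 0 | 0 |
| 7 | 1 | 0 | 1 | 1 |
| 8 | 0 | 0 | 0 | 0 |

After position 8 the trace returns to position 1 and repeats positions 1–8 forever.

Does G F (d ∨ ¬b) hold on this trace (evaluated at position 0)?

Satisfied

F (d ∨ ¬b) holds at every position 0..8, and those are all positions ever visited, so G F (d ∨ ¬b) holds.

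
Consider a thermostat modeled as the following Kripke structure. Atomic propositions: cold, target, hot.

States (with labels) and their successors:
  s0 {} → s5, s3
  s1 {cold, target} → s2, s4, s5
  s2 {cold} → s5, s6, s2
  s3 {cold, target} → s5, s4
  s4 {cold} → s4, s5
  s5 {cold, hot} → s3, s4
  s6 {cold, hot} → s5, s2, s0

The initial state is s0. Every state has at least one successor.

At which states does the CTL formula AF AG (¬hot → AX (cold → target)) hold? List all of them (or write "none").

States satisfying AG (¬hot → AX (cold → target)): ∅.
States satisfying AF AG (¬hot → AX (cold → target)): ∅.

none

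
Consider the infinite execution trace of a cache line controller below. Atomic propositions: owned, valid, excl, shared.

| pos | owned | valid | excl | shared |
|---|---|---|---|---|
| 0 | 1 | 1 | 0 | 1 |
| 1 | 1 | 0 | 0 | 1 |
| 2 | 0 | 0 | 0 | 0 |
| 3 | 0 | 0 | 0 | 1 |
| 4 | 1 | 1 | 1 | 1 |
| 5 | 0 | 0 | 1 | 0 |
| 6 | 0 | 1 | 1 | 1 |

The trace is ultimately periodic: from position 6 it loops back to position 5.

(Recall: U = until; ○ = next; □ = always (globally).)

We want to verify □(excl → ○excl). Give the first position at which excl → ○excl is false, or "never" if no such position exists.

excl → ○excl holds at every position 0..6, and those are all the positions the trace ever visits, so the invariant □(excl → ○excl) is never violated.

never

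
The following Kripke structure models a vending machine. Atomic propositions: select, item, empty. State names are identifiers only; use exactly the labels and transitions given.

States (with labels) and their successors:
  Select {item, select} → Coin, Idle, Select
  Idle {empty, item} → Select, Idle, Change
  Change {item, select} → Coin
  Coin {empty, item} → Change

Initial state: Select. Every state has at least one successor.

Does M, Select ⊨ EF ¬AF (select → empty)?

Satisfied

States satisfying ¬AF (select → empty): {Select}.
States satisfying EF ¬AF (select → empty): {Select, Idle}.
Some path from Select reaches a state where ¬AF (select → empty) holds.
Select ∈ Sat(EF ¬AF (select → empty)).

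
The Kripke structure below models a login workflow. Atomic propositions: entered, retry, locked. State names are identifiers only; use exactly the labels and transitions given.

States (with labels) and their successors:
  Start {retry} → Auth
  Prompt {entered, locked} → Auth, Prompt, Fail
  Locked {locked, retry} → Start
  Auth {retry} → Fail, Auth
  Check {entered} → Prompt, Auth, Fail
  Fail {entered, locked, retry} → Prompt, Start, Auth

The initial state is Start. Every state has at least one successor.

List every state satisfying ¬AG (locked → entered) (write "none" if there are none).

{Locked}

States satisfying locked → entered: {Start, Prompt, Auth, Check, Fail}.
States satisfying AG (locked → entered): {Start, Prompt, Auth, Check, Fail}.
States satisfying ¬AG (locked → entered): {Locked}.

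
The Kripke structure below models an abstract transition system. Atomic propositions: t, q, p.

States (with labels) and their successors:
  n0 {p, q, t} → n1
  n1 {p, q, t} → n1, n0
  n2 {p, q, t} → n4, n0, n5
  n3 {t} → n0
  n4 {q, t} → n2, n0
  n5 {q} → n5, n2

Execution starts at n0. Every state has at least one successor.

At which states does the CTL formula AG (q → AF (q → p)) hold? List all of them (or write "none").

States satisfying q → AF (q → p): {n0, n1, n2, n3, n4}.
States satisfying AG (q → AF (q → p)): {n0, n1, n3}.

{n0, n1, n3}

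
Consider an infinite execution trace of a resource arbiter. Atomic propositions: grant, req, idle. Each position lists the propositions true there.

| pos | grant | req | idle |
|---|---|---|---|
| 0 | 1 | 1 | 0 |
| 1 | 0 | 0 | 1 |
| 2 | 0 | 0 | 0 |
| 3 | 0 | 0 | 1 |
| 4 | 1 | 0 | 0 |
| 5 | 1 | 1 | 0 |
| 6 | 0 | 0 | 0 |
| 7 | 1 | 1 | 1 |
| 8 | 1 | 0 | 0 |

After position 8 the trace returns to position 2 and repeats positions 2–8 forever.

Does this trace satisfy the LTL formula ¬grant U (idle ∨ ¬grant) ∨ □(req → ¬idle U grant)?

Satisfied

Walking from position 0: at position 0, idle ∨ ¬grant has not yet held and ¬grant fails, so ¬grant U (idle ∨ ¬grant) is false.
req → ¬idle U grant holds at every position 0..8, and those are all positions ever visited, so □(req → ¬idle U grant) holds.
Positions where req holds: 0, 5, 7.
Check ¬idle U grant at each: 0→ok, 5→ok, 7→ok.
At position 0: ¬grant U (idle ∨ ¬grant) is false; □(req → ¬idle U grant) is true; so ¬grant U (idle ∨ ¬grant) ∨ □(req → ¬idle U grant) is true.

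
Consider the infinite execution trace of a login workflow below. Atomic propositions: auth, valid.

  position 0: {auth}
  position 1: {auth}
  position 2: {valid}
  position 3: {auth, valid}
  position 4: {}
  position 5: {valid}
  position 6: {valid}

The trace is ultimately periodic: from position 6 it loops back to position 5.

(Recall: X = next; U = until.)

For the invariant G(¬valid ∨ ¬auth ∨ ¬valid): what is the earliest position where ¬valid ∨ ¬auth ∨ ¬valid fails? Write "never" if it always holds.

3

Check ¬valid ∨ ¬auth ∨ ¬valid at each position in order: 0 ✓, 1 ✓, 2 ✓.
At position 3 the labels are {auth, valid}, so ¬valid ∨ ¬auth ∨ ¬valid is false there. This is the first violation.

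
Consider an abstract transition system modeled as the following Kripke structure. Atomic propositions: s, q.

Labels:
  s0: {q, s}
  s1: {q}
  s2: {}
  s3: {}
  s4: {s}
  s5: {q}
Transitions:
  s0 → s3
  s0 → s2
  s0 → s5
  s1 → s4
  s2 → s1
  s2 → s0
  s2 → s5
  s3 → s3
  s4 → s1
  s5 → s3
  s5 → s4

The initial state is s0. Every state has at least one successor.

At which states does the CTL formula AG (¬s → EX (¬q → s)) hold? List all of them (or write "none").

{s1, s4}

States satisfying ¬s → EX (¬q → s): {s0, s1, s2, s4, s5}.
States satisfying AG (¬s → EX (¬q → s)): {s1, s4}.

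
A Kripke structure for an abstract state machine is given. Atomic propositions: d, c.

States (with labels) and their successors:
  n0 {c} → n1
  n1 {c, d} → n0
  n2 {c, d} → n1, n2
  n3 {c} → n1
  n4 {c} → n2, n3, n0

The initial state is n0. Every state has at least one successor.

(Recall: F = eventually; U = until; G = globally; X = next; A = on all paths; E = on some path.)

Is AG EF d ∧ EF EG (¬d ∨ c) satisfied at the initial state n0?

Holds

States satisfying EF d: {n0, n1, n2, n3, n4}.
States satisfying AG EF d: {n0, n1, n2, n3, n4}.
States satisfying EG (¬d ∨ c): {n0, n1, n2, n3, n4}.
States satisfying EF EG (¬d ∨ c): {n0, n1, n2, n3, n4}.
States satisfying AG EF d ∧ EF EG (¬d ∨ c): {n0, n1, n2, n3, n4}.
n0 ∈ Sat(AG EF d ∧ EF EG (¬d ∨ c)).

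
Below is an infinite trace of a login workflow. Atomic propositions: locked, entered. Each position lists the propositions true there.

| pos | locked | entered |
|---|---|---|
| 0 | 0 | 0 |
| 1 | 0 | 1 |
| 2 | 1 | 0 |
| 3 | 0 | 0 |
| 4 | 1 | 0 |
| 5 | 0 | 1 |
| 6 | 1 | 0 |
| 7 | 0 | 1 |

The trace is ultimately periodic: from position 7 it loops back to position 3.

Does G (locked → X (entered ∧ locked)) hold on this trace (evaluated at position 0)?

Violated

locked → X (entered ∧ locked) must hold at every position from 0 onward. It fails at position 2, so G (locked → X (entered ∧ locked)) is false.
Positions where locked holds: 2, 4, 6.
Check X (entered ∧ locked) at each: 2→fails, 4→fails, 6→fails.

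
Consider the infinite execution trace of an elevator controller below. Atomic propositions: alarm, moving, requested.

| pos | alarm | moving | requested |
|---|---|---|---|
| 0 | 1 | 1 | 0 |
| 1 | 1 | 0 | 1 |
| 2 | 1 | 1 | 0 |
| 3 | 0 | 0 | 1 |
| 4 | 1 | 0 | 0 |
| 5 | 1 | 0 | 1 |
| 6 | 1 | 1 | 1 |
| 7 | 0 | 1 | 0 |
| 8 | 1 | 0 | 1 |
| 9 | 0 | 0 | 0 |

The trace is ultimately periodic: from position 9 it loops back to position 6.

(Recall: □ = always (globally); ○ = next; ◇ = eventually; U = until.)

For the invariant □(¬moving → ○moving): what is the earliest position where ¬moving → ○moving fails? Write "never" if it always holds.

Check ¬moving → ○moving at each position in order: 0 ✓, 1 ✓, 2 ✓.
At position 3 the labels are {requested} and the next position 4 has {alarm}, so ¬moving → ○moving is false there. This is the first violation.

3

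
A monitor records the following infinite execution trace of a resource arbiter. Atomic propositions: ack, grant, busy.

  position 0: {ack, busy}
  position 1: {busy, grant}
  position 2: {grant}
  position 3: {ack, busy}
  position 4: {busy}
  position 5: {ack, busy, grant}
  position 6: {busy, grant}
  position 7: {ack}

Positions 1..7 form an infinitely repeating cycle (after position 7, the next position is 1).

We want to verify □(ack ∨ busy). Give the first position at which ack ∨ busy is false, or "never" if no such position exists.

2

Check ack ∨ busy at each position in order: 0 ✓, 1 ✓.
At position 2 the labels are {grant}, so ack ∨ busy is false there. This is the first violation.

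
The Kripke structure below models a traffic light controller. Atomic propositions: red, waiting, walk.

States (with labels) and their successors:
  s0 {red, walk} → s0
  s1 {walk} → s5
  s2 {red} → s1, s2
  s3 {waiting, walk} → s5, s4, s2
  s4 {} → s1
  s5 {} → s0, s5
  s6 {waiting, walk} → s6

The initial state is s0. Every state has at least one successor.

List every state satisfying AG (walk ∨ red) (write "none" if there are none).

{s0, s6}

States satisfying walk ∨ red: {s0, s1, s2, s3, s6}.
States satisfying AG (walk ∨ red): {s0, s6}.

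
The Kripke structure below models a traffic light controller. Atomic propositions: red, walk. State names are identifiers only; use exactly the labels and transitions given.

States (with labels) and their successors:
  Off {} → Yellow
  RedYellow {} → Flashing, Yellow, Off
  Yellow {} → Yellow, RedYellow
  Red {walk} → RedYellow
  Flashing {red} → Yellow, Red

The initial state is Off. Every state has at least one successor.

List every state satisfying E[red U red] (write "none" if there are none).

{Flashing}

States satisfying red: {Flashing}.
States satisfying E[red U red]: {Flashing}.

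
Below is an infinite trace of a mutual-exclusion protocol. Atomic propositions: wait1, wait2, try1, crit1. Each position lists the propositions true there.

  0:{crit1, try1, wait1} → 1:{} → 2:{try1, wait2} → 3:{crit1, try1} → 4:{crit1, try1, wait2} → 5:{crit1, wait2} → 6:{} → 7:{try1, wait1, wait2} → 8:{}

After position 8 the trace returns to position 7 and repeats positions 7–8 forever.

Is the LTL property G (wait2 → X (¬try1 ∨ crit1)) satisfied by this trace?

wait2 → X (¬try1 ∨ crit1) holds at every position 0..8, and those are all positions ever visited, so G (wait2 → X (¬try1 ∨ crit1)) holds.
Positions where wait2 holds: 2, 4, 5, 7.
Check X (¬try1 ∨ crit1) at each: 2→ok, 4→ok, 5→ok, 7→ok.

Yes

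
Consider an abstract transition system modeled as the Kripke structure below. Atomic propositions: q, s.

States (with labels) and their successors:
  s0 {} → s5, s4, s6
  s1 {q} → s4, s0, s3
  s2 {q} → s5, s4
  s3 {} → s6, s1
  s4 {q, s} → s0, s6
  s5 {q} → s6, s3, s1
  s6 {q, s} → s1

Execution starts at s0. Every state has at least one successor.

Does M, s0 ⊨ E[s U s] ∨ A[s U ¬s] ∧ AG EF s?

Satisfied

States satisfying s: {s4, s6}.
States satisfying E[s U s]: {s4, s6}.
States satisfying ¬s: {s0, s1, s2, s3, s5}.
States satisfying A[s U ¬s]: {s0, s1, s2, s3, s4, s5, s6}.
States satisfying EF s: {s0, s1, s2, s3, s4, s5, s6}.
States satisfying AG EF s: {s0, s1, s2, s3, s4, s5, s6}.
States satisfying A[s U ¬s] ∧ AG EF s: {s0, s1, s2, s3, s4, s5, s6}.
States satisfying E[s U s] ∨ A[s U ¬s] ∧ AG EF s: {s0, s1, s2, s3, s4, s5, s6}.
s0 ∈ Sat(E[s U s] ∨ A[s U ¬s] ∧ AG EF s).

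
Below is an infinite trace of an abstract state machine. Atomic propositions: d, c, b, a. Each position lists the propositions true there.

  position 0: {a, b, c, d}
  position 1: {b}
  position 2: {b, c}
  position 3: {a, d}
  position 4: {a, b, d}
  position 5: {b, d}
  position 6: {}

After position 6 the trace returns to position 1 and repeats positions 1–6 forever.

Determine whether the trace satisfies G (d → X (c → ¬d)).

d → X (c → ¬d) holds at every position 0..6, and those are all positions ever visited, so G (d → X (c → ¬d)) holds.
Positions where d holds: 0, 3, 4, 5.
Check X (c → ¬d) at each: 0→ok, 3→ok, 4→ok, 5→ok.

Holds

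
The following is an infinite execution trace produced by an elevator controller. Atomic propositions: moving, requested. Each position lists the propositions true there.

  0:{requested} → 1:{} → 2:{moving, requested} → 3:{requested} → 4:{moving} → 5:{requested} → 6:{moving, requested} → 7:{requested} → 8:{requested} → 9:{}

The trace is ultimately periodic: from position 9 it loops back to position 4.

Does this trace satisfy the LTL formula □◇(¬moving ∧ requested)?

◇(¬moving ∧ requested) holds at every position 0..9, and those are all positions ever visited, so □◇(¬moving ∧ requested) holds.

Holds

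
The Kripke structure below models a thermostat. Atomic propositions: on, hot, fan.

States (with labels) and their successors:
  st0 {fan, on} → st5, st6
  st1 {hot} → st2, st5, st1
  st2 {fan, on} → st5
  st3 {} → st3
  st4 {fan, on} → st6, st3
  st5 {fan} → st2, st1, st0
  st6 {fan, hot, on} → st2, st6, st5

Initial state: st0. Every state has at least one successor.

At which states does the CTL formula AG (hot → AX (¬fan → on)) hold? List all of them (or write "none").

{st3}

States satisfying hot → AX (¬fan → on): {st0, st2, st3, st4, st5, st6}.
States satisfying AG (hot → AX (¬fan → on)): {st3}.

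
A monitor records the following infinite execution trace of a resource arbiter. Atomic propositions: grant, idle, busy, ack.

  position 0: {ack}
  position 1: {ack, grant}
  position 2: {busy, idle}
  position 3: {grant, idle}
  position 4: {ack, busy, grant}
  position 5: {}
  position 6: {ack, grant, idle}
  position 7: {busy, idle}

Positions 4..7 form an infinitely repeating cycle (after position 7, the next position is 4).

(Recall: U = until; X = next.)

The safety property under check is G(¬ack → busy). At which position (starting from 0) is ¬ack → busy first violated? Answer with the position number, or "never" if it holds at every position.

Check ¬ack → busy at each position in order: 0 ✓, 1 ✓, 2 ✓.
At position 3 the labels are {grant, idle}, so ¬ack → busy is false there. This is the first violation.

3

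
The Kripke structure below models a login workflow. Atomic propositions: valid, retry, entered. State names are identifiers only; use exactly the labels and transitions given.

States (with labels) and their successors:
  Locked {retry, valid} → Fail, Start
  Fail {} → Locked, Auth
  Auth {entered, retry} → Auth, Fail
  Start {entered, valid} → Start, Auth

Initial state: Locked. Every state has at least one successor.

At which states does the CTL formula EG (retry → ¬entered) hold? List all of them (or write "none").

{Locked, Fail, Start}

States satisfying retry → ¬entered: {Locked, Fail, Start}.
States satisfying EG (retry → ¬entered): {Locked, Fail, Start}.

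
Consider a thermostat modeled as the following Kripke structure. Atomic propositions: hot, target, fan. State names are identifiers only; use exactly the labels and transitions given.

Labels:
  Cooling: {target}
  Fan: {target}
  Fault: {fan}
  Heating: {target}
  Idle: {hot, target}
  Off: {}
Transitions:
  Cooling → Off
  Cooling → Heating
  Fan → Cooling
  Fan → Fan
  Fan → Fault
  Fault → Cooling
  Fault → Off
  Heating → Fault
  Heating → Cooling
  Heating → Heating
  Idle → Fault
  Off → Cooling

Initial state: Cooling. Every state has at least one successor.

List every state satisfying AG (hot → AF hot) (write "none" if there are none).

States satisfying hot → AF hot: {Cooling, Fan, Fault, Heating, Idle, Off}.
States satisfying AG (hot → AF hot): {Cooling, Fan, Fault, Heating, Idle, Off}.

{Cooling, Fan, Fault, Heating, Idle, Off}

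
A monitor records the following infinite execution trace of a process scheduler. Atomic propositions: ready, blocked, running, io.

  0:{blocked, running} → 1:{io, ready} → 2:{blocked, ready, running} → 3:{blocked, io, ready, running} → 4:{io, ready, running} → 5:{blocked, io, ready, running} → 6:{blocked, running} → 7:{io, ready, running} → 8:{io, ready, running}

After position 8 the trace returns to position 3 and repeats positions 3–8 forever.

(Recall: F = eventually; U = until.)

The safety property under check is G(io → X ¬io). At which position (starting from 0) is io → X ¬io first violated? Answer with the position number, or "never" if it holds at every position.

3

Check io → X ¬io at each position in order: 0 ✓, 1 ✓, 2 ✓.
At position 3 the labels are {blocked, io, ready, running} and the next position 4 has {io, ready, running}, so io → X ¬io is false there. This is the first violation.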